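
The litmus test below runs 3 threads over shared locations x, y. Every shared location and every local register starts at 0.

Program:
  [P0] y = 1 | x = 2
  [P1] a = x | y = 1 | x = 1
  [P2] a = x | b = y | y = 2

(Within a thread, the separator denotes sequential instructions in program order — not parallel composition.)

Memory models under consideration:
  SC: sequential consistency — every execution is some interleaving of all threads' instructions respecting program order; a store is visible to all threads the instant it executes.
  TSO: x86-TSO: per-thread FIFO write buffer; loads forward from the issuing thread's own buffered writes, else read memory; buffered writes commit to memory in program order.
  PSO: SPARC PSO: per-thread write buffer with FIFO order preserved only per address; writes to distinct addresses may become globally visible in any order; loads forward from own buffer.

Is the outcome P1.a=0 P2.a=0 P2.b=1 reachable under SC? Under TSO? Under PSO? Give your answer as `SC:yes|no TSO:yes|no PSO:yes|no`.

SC:yes TSO:yes PSO:yes

outcome vector order: (P1.a,P2.a,P2.b)
SC: 8 outcomes — {(0,0,0) (0,0,1) (0,1,1) (0,2,1) (2,0,0) (2,0,1) (2,1,1) (2,2,1)}
TSO: 8 outcomes — {(0,0,0) (0,0,1) (0,1,1) (0,2,1) (2,0,0) (2,0,1) (2,1,1) (2,2,1)}
PSO: 12 outcomes — {(0,0,0) (0,0,1) (0,1,0) (0,1,1) (0,2,0) (0,2,1) (2,0,0) (2,0,1) (2,1,0) (2,1,1) (2,2,0) (2,2,1)}
target (0,0,1) ∈ {SC,TSO,PSO}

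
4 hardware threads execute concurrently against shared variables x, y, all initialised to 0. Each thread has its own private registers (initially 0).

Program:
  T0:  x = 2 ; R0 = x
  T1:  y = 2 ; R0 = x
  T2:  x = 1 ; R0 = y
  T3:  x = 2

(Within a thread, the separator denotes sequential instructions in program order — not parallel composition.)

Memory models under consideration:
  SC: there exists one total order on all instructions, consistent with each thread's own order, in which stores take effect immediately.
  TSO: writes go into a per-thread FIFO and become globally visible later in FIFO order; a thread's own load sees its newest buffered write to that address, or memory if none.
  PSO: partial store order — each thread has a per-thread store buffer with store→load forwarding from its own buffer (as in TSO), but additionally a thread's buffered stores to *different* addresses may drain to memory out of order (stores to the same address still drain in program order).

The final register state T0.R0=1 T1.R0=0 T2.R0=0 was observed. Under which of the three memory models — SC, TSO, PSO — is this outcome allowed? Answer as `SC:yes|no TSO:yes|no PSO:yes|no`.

outcome vector order: (T0.R0,T1.R0,T2.R0)
under SC → 1/0/2 1/1/0 1/1/2 1/2/0 1/2/2 2/0/2 2/1/0 2/1/2 2/2/0 2/2/2
under TSO → 1/0/0 1/0/2 1/1/0 1/1/2 1/2/0 1/2/2 2/0/0 2/0/2 2/1/0 2/1/2 2/2/0 2/2/2
under PSO → 1/0/0 1/0/2 1/1/0 1/1/2 1/2/0 1/2/2 2/0/0 2/0/2 2/1/0 2/1/2 2/2/0 2/2/2
target 1/0/0 ∈ {TSO,PSO}

SC:no TSO:yes PSO:yes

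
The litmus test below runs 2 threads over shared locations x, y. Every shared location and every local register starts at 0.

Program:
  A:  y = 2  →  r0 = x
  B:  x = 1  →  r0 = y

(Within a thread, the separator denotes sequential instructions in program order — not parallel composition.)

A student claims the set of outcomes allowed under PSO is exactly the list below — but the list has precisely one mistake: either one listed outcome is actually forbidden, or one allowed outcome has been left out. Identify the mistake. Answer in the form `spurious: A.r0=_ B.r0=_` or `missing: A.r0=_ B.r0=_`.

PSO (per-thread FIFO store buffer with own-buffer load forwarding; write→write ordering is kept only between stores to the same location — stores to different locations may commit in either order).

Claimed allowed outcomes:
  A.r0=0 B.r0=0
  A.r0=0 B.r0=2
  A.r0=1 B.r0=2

missing: A.r0=1 B.r0=0

outcome vector order: (A.r0,B.r0)
under PSO → 00 02 10 12
PSO∖claimed = {10}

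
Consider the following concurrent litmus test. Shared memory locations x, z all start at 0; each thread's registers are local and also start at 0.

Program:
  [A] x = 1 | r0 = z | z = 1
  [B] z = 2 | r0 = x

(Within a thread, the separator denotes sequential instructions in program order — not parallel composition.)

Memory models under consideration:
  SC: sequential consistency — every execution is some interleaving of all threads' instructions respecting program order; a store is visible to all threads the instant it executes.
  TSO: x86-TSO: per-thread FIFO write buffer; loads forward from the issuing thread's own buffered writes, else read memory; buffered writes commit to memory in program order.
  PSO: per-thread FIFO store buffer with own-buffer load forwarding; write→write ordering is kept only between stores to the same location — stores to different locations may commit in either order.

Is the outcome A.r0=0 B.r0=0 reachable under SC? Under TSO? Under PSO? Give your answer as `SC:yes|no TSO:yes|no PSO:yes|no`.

SC:no TSO:yes PSO:yes

outcome vector order: (A.r0,B.r0)
SC: 3 outcomes — {<0 1>; <2 0>; <2 1>}
TSO: 4 outcomes — {<0 0>; <0 1>; <2 0>; <2 1>}
PSO: 4 outcomes — {<0 0>; <0 1>; <2 0>; <2 1>}
target <0 0> ∈ {TSO,PSO}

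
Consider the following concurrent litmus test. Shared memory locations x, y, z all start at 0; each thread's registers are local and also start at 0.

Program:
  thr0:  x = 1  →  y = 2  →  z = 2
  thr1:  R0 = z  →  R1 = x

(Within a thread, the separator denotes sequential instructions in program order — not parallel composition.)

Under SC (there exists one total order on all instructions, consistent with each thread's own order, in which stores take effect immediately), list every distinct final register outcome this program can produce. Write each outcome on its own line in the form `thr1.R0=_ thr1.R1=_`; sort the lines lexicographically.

thr1.R0=0 thr1.R1=0
thr1.R0=0 thr1.R1=1
thr1.R0=2 thr1.R1=1

outcome vector order: (thr1.R0,thr1.R1)
|SC outcomes| = 3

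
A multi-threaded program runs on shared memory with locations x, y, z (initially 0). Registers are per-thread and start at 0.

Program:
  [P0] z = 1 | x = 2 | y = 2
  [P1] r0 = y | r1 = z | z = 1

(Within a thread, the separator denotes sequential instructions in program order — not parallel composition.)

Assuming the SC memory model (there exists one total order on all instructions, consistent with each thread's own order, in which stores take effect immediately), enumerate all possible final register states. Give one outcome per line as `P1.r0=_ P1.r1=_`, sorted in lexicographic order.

P1.r0=0 P1.r1=0
P1.r0=0 P1.r1=1
P1.r0=2 P1.r1=1

outcome vector order: (P1.r0,P1.r1)
|SC outcomes| = 3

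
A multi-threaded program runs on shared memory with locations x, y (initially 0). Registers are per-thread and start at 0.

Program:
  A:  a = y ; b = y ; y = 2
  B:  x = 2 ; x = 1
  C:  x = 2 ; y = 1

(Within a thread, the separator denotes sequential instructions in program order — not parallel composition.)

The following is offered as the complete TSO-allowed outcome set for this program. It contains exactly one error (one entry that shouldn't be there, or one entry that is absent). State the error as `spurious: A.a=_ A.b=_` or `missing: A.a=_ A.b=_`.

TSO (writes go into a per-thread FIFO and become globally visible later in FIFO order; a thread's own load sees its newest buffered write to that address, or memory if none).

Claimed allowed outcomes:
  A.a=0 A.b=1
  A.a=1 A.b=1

missing: A.a=0 A.b=0

outcome vector order: (A.a,A.b)
[TSO] allowed = {00, 01, 11}
TSO∖claimed = {00}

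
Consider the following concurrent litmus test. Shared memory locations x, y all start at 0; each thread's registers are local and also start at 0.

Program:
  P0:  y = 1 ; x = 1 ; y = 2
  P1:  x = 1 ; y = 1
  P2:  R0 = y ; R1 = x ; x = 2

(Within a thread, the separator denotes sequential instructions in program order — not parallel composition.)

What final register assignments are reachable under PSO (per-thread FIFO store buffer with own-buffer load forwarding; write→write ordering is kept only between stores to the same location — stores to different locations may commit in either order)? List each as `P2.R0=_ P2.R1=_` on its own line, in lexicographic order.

outcome vector order: (P2.R0,P2.R1)
|PSO outcomes| = 6

P2.R0=0 P2.R1=0
P2.R0=0 P2.R1=1
P2.R0=1 P2.R1=0
P2.R0=1 P2.R1=1
P2.R0=2 P2.R1=0
P2.R0=2 P2.R1=1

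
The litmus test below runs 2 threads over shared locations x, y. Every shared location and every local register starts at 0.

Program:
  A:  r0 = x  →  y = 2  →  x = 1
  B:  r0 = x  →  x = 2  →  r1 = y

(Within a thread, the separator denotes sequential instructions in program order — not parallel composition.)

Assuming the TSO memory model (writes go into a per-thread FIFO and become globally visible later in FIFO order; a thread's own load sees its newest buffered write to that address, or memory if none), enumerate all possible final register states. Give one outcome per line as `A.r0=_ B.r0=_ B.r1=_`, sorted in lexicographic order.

A.r0=0 B.r0=0 B.r1=0
A.r0=0 B.r0=0 B.r1=2
A.r0=0 B.r0=1 B.r1=2
A.r0=2 B.r0=0 B.r1=0
A.r0=2 B.r0=0 B.r1=2

outcome vector order: (A.r0,B.r0,B.r1)
|TSO outcomes| = 5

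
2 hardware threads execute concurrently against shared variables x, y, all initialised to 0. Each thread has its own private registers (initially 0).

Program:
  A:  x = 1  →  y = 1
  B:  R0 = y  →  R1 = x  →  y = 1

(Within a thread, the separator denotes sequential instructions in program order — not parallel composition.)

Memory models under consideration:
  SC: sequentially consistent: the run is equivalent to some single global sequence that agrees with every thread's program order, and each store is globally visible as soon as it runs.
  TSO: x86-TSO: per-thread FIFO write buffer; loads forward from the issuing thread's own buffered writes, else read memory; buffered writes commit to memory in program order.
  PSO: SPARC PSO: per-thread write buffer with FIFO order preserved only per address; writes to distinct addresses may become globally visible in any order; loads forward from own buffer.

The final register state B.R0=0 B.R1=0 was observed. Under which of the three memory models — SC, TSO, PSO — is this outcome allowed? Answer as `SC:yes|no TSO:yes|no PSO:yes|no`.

SC:yes TSO:yes PSO:yes

outcome vector order: (B.R0,B.R1)
under SC → (0,0); (0,1); (1,1)
under TSO → (0,0); (0,1); (1,1)
under PSO → (0,0); (0,1); (1,0); (1,1)
target (0,0) ∈ {SC,TSO,PSO}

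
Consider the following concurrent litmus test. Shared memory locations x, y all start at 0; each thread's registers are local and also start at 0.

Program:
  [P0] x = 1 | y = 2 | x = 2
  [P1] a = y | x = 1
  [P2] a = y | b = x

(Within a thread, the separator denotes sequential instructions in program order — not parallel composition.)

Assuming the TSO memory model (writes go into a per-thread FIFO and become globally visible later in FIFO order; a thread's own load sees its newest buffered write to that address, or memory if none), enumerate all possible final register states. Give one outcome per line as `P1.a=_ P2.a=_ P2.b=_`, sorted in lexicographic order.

P1.a=0 P2.a=0 P2.b=0
P1.a=0 P2.a=0 P2.b=1
P1.a=0 P2.a=0 P2.b=2
P1.a=0 P2.a=2 P2.b=1
P1.a=0 P2.a=2 P2.b=2
P1.a=2 P2.a=0 P2.b=0
P1.a=2 P2.a=0 P2.b=1
P1.a=2 P2.a=0 P2.b=2
P1.a=2 P2.a=2 P2.b=1
P1.a=2 P2.a=2 P2.b=2

outcome vector order: (P1.a,P2.a,P2.b)
|TSO outcomes| = 10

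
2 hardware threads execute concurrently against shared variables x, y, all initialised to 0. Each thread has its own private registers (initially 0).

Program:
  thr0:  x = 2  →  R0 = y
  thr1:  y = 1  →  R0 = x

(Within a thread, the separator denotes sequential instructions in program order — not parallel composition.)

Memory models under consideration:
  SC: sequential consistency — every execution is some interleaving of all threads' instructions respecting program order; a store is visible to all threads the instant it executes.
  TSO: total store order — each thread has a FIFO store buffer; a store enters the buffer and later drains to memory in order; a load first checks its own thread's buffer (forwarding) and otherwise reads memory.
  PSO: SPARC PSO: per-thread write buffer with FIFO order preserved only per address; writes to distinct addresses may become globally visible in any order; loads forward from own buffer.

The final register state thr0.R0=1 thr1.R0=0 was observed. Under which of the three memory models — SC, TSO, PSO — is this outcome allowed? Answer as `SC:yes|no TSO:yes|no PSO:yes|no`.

outcome vector order: (thr0.R0,thr1.R0)
SC (3): (0,2); (1,0); (1,2)
TSO (4): (0,0); (0,2); (1,0); (1,2)
PSO (4): (0,0); (0,2); (1,0); (1,2)
target (1,0) ∈ {SC,TSO,PSO}

SC:yes TSO:yes PSO:yes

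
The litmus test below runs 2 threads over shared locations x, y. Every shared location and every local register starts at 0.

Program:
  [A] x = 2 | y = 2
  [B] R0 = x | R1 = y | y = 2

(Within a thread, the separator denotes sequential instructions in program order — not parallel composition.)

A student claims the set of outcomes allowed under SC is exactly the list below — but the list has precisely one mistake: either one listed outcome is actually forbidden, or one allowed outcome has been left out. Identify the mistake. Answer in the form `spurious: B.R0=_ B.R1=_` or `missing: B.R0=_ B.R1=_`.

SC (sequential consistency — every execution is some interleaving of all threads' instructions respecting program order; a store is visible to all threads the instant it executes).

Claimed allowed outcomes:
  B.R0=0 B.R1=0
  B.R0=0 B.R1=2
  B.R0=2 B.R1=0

missing: B.R0=2 B.R1=2

outcome vector order: (B.R0,B.R1)
under SC → 00; 02; 20; 22
SC∖claimed = {22}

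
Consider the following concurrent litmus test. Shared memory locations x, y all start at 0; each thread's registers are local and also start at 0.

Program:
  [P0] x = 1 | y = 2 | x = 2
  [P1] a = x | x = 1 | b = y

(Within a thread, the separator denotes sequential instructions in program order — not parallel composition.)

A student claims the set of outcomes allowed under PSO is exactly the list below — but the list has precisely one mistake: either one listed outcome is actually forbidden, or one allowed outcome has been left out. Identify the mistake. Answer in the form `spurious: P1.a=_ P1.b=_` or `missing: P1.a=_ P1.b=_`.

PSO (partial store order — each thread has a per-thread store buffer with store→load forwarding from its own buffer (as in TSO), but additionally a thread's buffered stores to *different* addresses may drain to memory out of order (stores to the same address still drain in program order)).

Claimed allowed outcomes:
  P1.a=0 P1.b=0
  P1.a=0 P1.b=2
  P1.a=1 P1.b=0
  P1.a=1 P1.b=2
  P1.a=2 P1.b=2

missing: P1.a=2 P1.b=0

outcome vector order: (P1.a,P1.b)
PSO: 6 outcomes — {0/0 0/2 1/0 1/2 2/0 2/2}
PSO∖claimed = {2/0}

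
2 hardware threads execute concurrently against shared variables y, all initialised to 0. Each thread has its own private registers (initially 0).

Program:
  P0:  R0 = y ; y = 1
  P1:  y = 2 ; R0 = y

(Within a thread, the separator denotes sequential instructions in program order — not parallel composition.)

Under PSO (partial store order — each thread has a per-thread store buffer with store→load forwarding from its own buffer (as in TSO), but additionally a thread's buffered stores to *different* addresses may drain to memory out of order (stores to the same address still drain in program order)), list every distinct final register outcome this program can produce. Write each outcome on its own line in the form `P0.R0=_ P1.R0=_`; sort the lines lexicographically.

outcome vector order: (P0.R0,P1.R0)
|PSO outcomes| = 4

P0.R0=0 P1.R0=1
P0.R0=0 P1.R0=2
P0.R0=2 P1.R0=1
P0.R0=2 P1.R0=2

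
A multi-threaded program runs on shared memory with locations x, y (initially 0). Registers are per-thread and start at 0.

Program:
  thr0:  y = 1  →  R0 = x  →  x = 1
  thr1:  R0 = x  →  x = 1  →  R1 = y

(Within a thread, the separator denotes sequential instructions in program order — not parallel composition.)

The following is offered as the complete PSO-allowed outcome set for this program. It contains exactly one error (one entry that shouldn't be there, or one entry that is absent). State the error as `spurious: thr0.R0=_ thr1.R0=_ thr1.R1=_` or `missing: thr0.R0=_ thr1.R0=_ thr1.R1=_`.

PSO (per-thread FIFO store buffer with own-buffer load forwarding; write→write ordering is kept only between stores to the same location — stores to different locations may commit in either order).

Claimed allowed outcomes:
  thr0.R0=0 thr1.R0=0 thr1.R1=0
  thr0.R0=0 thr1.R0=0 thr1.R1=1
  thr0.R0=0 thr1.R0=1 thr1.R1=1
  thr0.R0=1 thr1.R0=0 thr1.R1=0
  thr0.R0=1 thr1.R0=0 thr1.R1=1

missing: thr0.R0=0 thr1.R0=1 thr1.R1=0

outcome vector order: (thr0.R0,thr1.R0,thr1.R1)
PSO (6): (0,0,0); (0,0,1); (0,1,0); (0,1,1); (1,0,0); (1,0,1)
PSO∖claimed = {(0,1,0)}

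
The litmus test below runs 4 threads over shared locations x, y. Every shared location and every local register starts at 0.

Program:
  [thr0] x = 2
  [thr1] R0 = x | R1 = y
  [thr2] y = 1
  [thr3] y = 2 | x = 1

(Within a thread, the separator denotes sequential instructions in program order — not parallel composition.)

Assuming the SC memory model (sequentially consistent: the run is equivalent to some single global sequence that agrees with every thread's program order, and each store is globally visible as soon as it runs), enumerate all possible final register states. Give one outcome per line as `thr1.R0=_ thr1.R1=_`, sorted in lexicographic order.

thr1.R0=0 thr1.R1=0
thr1.R0=0 thr1.R1=1
thr1.R0=0 thr1.R1=2
thr1.R0=1 thr1.R1=1
thr1.R0=1 thr1.R1=2
thr1.R0=2 thr1.R1=0
thr1.R0=2 thr1.R1=1
thr1.R0=2 thr1.R1=2

outcome vector order: (thr1.R0,thr1.R1)
|SC outcomes| = 8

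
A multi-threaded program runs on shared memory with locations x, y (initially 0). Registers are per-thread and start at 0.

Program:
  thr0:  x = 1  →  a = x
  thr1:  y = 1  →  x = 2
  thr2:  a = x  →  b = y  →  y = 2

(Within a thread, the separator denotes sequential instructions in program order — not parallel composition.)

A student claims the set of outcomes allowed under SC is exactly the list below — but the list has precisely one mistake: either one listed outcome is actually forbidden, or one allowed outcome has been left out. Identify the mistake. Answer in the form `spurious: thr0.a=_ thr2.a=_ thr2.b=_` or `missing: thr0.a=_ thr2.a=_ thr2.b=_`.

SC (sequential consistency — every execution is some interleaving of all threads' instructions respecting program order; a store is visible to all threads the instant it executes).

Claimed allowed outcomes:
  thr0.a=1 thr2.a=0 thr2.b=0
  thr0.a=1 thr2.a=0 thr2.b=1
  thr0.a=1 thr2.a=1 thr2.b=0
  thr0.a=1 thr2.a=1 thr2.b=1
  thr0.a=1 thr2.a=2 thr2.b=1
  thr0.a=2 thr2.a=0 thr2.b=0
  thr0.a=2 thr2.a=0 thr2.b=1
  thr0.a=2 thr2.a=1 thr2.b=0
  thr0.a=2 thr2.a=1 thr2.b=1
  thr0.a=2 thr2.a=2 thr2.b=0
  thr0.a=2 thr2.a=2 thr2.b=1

spurious: thr0.a=2 thr2.a=2 thr2.b=0

outcome vector order: (thr0.a,thr2.a,thr2.b)
[SC] allowed = {(1,0,0), (1,0,1), (1,1,0), (1,1,1), (1,2,1), (2,0,0), (2,0,1), (2,1,0), (2,1,1), (2,2,1)}
claimed∖SC = {(2,2,0)}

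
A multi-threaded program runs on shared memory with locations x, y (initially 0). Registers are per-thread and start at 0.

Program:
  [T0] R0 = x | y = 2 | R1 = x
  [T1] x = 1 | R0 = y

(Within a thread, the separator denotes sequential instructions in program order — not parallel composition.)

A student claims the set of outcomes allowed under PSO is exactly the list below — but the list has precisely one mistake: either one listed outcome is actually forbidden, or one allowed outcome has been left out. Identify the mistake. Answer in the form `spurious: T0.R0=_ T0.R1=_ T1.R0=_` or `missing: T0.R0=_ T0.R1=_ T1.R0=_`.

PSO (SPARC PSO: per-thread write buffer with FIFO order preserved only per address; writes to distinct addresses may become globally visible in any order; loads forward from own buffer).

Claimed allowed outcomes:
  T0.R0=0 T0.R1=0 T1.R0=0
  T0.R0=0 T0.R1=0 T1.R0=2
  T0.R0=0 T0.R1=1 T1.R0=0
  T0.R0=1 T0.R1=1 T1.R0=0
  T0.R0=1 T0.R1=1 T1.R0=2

missing: T0.R0=0 T0.R1=1 T1.R0=2

outcome vector order: (T0.R0,T0.R1,T1.R0)
under PSO → <0 0 0> <0 0 2> <0 1 0> <0 1 2> <1 1 0> <1 1 2>
PSO∖claimed = {<0 1 2>}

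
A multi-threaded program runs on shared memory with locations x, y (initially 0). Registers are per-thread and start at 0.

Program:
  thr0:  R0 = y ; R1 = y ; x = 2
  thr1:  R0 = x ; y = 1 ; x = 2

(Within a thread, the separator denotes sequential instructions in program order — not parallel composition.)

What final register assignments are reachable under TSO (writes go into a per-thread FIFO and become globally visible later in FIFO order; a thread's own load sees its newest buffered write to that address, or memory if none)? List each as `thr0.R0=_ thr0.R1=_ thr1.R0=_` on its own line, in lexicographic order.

outcome vector order: (thr0.R0,thr0.R1,thr1.R0)
|TSO outcomes| = 4

thr0.R0=0 thr0.R1=0 thr1.R0=0
thr0.R0=0 thr0.R1=0 thr1.R0=2
thr0.R0=0 thr0.R1=1 thr1.R0=0
thr0.R0=1 thr0.R1=1 thr1.R0=0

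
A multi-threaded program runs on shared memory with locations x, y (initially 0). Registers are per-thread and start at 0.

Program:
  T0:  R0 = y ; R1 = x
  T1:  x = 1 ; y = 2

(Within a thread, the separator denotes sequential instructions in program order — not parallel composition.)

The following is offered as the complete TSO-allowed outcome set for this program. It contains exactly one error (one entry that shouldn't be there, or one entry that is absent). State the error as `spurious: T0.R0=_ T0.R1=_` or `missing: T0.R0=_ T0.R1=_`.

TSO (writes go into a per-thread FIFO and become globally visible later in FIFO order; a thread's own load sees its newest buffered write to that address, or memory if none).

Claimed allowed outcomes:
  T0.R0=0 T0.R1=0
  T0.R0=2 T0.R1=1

outcome vector order: (T0.R0,T0.R1)
TSO (3): (0,0); (0,1); (2,1)
TSO∖claimed = {(0,1)}

missing: T0.R0=0 T0.R1=1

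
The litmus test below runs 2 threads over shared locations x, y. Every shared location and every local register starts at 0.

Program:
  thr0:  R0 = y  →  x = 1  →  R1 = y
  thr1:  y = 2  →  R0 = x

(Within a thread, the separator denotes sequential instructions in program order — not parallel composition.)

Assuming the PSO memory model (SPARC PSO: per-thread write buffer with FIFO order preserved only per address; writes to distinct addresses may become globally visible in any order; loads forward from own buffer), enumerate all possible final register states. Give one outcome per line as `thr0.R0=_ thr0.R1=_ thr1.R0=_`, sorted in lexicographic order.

outcome vector order: (thr0.R0,thr0.R1,thr1.R0)
|PSO outcomes| = 6

thr0.R0=0 thr0.R1=0 thr1.R0=0
thr0.R0=0 thr0.R1=0 thr1.R0=1
thr0.R0=0 thr0.R1=2 thr1.R0=0
thr0.R0=0 thr0.R1=2 thr1.R0=1
thr0.R0=2 thr0.R1=2 thr1.R0=0
thr0.R0=2 thr0.R1=2 thr1.R0=1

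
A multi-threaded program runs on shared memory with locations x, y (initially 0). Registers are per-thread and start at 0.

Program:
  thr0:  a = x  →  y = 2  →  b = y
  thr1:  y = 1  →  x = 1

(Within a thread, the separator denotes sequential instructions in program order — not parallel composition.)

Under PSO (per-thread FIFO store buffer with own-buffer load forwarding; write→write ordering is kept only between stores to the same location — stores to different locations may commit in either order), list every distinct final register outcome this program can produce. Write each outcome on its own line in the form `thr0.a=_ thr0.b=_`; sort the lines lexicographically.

thr0.a=0 thr0.b=1
thr0.a=0 thr0.b=2
thr0.a=1 thr0.b=1
thr0.a=1 thr0.b=2

outcome vector order: (thr0.a,thr0.b)
|PSO outcomes| = 4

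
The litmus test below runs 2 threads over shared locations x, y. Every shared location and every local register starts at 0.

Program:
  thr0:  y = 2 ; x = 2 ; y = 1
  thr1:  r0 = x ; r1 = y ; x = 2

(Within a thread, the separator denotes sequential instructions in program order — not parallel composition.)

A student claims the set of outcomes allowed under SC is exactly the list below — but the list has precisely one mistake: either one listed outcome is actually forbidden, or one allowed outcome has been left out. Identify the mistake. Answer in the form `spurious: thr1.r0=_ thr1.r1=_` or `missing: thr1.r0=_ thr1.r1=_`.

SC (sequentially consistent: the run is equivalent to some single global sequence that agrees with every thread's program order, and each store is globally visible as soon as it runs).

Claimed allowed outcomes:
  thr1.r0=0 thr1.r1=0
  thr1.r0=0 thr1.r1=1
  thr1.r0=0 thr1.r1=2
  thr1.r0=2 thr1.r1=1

outcome vector order: (thr1.r0,thr1.r1)
under SC → 0/0; 0/1; 0/2; 2/1; 2/2
SC∖claimed = {2/2}

missing: thr1.r0=2 thr1.r1=2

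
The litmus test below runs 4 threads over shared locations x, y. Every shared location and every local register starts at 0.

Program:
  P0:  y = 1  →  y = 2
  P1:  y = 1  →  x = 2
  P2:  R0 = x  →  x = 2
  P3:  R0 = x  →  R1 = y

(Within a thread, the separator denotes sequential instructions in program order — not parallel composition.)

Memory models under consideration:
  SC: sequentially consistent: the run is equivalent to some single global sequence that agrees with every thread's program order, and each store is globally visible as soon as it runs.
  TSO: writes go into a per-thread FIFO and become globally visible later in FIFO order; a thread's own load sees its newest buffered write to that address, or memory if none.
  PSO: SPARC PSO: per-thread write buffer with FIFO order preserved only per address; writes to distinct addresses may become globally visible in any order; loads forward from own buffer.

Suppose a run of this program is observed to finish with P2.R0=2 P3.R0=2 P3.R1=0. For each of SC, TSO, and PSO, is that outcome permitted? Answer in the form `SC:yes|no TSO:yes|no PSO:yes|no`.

SC:no TSO:no PSO:yes

outcome vector order: (P2.R0,P3.R0,P3.R1)
SC (11): 0/0/0, 0/0/1, 0/0/2, 0/2/0, 0/2/1, 0/2/2, 2/0/0, 2/0/1, 2/0/2, 2/2/1, 2/2/2
TSO (11): 0/0/0, 0/0/1, 0/0/2, 0/2/0, 0/2/1, 0/2/2, 2/0/0, 2/0/1, 2/0/2, 2/2/1, 2/2/2
PSO (12): 0/0/0, 0/0/1, 0/0/2, 0/2/0, 0/2/1, 0/2/2, 2/0/0, 2/0/1, 2/0/2, 2/2/0, 2/2/1, 2/2/2
target 2/2/0 ∈ {PSO}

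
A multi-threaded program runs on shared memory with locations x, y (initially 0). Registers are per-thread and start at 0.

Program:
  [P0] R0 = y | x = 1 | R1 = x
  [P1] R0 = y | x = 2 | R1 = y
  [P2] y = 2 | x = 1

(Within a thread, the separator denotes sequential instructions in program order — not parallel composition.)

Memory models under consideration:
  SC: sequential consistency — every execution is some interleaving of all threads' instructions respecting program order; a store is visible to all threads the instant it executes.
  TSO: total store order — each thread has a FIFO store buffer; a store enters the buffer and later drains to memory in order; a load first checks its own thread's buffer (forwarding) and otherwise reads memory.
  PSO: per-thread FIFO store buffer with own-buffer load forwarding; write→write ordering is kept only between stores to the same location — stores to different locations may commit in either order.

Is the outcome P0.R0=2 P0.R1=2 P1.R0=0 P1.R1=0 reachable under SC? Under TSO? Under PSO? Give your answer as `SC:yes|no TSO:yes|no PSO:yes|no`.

outcome vector order: (P0.R0,P0.R1,P1.R0,P1.R1)
SC: 11 outcomes — {0100; 0102; 0122; 0200; 0202; 0222; 2100; 2102; 2122; 2202; 2222}
TSO: 12 outcomes — {0100; 0102; 0122; 0200; 0202; 0222; 2100; 2102; 2122; 2200; 2202; 2222}
PSO: 12 outcomes — {0100; 0102; 0122; 0200; 0202; 0222; 2100; 2102; 2122; 2200; 2202; 2222}
target 2200 ∈ {TSO,PSO}

SC:no TSO:yes PSO:yes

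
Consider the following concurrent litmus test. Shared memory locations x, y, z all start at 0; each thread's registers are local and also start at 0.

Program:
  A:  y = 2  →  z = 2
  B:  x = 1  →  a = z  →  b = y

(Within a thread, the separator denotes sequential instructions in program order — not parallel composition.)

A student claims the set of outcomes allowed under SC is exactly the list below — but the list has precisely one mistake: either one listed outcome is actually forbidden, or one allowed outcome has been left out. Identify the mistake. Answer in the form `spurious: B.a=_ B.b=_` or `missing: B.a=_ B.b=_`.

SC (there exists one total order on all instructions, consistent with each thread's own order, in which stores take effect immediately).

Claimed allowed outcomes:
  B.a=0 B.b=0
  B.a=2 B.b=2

missing: B.a=0 B.b=2

outcome vector order: (B.a,B.b)
SC: 3 outcomes — {00 02 22}
SC∖claimed = {02}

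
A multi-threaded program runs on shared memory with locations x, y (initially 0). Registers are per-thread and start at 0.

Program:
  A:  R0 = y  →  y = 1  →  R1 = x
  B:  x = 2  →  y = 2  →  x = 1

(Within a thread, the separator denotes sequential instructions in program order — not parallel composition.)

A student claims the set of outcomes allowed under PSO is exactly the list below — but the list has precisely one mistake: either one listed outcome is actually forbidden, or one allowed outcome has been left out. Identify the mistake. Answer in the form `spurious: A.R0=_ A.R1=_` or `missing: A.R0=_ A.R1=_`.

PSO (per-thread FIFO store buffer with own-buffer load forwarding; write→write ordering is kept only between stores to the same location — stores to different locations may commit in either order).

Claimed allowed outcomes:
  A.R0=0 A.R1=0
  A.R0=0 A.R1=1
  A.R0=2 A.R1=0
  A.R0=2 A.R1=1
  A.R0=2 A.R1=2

outcome vector order: (A.R0,A.R1)
PSO (6): <0 0> <0 1> <0 2> <2 0> <2 1> <2 2>
PSO∖claimed = {<0 2>}

missing: A.R0=0 A.R1=2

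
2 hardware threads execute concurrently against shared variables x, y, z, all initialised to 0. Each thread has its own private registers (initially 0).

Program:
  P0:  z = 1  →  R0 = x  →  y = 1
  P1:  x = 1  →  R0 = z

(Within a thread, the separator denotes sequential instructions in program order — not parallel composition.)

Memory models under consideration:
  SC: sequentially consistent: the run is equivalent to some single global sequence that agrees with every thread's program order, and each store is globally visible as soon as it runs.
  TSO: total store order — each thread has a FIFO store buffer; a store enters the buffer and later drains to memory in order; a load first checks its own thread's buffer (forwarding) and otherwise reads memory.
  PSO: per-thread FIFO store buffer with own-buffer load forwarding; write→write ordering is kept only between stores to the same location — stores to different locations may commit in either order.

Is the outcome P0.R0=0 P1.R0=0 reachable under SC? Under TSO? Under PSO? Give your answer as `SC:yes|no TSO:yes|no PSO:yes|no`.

SC:no TSO:yes PSO:yes

outcome vector order: (P0.R0,P1.R0)
SC (3): (0,1) (1,0) (1,1)
TSO (4): (0,0) (0,1) (1,0) (1,1)
PSO (4): (0,0) (0,1) (1,0) (1,1)
target (0,0) ∈ {TSO,PSO}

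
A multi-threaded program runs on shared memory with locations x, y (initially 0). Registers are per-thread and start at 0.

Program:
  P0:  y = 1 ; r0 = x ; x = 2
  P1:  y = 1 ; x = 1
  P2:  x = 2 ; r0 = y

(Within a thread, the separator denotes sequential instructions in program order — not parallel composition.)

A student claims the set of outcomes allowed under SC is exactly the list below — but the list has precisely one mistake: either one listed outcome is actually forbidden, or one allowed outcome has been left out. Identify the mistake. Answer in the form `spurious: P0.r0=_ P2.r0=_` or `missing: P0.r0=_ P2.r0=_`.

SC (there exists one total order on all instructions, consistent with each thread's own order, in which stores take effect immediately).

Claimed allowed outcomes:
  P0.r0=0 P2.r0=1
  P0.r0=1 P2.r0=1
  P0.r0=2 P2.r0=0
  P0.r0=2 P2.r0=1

missing: P0.r0=1 P2.r0=0

outcome vector order: (P0.r0,P2.r0)
SC (5): 0/1 1/0 1/1 2/0 2/1
SC∖claimed = {1/0}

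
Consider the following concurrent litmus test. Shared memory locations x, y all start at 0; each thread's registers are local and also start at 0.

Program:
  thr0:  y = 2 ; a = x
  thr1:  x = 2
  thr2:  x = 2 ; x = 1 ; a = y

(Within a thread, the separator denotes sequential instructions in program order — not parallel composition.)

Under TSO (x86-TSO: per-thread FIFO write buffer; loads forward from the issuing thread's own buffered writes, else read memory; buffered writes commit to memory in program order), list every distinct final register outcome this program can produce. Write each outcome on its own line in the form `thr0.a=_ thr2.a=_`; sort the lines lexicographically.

thr0.a=0 thr2.a=0
thr0.a=0 thr2.a=2
thr0.a=1 thr2.a=0
thr0.a=1 thr2.a=2
thr0.a=2 thr2.a=0
thr0.a=2 thr2.a=2

outcome vector order: (thr0.a,thr2.a)
|TSO outcomes| = 6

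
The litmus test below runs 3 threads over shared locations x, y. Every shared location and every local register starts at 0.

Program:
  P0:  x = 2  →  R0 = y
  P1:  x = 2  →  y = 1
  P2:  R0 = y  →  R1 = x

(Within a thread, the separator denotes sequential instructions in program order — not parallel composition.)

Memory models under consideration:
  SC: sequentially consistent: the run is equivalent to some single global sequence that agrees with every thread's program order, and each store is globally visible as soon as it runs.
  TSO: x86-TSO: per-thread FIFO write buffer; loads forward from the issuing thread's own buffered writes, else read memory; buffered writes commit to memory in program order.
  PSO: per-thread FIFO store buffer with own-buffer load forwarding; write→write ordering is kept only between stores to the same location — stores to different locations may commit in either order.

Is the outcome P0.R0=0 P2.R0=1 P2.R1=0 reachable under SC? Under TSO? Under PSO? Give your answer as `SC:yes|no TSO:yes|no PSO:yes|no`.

SC:no TSO:no PSO:yes

outcome vector order: (P0.R0,P2.R0,P2.R1)
under SC → 000 002 012 100 102 112
under TSO → 000 002 012 100 102 112
under PSO → 000 002 010 012 100 102 110 112
target 010 ∈ {PSO}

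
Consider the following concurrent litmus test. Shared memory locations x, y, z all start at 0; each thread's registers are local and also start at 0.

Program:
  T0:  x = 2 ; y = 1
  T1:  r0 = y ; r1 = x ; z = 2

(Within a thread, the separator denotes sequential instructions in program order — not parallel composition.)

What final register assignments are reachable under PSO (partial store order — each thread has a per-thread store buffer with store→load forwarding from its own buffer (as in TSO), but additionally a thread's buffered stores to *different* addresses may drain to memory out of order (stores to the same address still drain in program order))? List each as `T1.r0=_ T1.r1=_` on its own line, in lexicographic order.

T1.r0=0 T1.r1=0
T1.r0=0 T1.r1=2
T1.r0=1 T1.r1=0
T1.r0=1 T1.r1=2

outcome vector order: (T1.r0,T1.r1)
|PSO outcomes| = 4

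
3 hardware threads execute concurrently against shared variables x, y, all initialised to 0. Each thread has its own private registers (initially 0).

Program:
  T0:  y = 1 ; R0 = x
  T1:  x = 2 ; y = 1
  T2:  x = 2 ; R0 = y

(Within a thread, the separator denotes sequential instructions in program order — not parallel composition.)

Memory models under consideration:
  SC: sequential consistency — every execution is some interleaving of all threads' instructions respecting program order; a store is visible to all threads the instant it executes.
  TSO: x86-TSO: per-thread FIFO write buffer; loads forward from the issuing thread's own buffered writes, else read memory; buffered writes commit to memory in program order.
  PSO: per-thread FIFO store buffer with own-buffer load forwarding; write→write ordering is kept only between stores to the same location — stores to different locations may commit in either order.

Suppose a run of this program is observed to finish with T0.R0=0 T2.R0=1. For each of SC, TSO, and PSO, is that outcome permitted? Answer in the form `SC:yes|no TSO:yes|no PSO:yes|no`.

outcome vector order: (T0.R0,T2.R0)
under SC → 01 20 21
under TSO → 00 01 20 21
under PSO → 00 01 20 21
target 01 ∈ {SC,TSO,PSO}

SC:yes TSO:yes PSO:yes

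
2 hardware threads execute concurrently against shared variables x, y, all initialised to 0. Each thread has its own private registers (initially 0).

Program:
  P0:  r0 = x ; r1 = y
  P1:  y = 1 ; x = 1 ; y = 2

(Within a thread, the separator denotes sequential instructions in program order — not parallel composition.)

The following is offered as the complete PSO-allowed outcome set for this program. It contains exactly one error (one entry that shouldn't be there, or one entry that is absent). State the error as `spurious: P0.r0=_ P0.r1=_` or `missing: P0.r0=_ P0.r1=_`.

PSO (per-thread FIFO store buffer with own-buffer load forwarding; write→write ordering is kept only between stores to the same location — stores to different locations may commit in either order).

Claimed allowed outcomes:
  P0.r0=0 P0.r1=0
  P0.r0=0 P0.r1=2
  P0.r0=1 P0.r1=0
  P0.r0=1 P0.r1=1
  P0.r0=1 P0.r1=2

missing: P0.r0=0 P0.r1=1

outcome vector order: (P0.r0,P0.r1)
PSO (6): 00, 01, 02, 10, 11, 12
PSO∖claimed = {01}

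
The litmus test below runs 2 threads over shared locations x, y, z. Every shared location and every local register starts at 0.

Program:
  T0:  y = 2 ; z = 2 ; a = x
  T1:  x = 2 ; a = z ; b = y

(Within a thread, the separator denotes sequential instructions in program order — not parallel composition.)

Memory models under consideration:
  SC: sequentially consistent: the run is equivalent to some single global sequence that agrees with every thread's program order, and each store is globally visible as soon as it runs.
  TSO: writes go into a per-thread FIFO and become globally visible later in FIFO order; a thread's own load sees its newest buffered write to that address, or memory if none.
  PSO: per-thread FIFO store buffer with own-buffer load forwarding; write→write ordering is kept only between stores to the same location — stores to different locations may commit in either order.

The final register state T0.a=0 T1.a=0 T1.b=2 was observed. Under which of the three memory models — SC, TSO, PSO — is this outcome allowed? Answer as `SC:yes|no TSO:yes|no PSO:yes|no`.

outcome vector order: (T0.a,T1.a,T1.b)
[SC] allowed = {0/2/2 2/0/0 2/0/2 2/2/2}
[TSO] allowed = {0/0/0 0/0/2 0/2/2 2/0/0 2/0/2 2/2/2}
[PSO] allowed = {0/0/0 0/0/2 0/2/0 0/2/2 2/0/0 2/0/2 2/2/0 2/2/2}
target 0/0/2 ∈ {TSO,PSO}

SC:no TSO:yes PSO:yes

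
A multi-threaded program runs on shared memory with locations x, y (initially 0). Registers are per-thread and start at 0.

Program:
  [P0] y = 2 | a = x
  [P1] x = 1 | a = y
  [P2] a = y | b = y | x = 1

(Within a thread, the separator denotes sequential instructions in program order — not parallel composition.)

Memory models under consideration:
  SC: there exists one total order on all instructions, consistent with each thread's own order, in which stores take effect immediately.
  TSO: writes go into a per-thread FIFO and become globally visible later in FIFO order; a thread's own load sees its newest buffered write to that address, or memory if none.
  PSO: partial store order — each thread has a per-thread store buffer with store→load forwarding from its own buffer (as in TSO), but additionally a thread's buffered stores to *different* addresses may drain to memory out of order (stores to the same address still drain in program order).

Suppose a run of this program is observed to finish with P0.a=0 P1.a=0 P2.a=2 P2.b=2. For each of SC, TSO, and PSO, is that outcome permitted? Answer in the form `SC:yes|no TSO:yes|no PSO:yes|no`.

SC:no TSO:yes PSO:yes

outcome vector order: (P0.a,P1.a,P2.a,P2.b)
SC: 9 outcomes — {0/2/0/0; 0/2/0/2; 0/2/2/2; 1/0/0/0; 1/0/0/2; 1/0/2/2; 1/2/0/0; 1/2/0/2; 1/2/2/2}
TSO: 12 outcomes — {0/0/0/0; 0/0/0/2; 0/0/2/2; 0/2/0/0; 0/2/0/2; 0/2/2/2; 1/0/0/0; 1/0/0/2; 1/0/2/2; 1/2/0/0; 1/2/0/2; 1/2/2/2}
PSO: 12 outcomes — {0/0/0/0; 0/0/0/2; 0/0/2/2; 0/2/0/0; 0/2/0/2; 0/2/2/2; 1/0/0/0; 1/0/0/2; 1/0/2/2; 1/2/0/0; 1/2/0/2; 1/2/2/2}
target 0/0/2/2 ∈ {TSO,PSO}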